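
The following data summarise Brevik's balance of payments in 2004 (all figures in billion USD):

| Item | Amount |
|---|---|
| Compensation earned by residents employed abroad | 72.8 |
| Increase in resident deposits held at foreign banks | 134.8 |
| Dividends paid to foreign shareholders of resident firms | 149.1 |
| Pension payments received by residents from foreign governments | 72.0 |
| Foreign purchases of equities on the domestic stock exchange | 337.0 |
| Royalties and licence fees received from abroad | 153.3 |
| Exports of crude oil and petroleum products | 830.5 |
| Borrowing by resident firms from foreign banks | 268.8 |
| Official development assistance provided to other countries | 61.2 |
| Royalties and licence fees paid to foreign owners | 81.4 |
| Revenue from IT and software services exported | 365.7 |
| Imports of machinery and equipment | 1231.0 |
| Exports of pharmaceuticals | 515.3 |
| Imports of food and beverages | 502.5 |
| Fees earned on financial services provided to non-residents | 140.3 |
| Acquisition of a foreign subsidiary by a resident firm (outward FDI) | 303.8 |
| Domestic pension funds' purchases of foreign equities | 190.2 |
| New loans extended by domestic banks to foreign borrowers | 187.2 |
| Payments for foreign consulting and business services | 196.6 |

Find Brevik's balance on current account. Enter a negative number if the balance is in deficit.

Goods: 515.3 - 1231.0 - 502.5 + 830.5 = -387.7
Services: -196.6 + 153.3 + 140.3 + 365.7 - 81.4 = 381.3
Primary income: 72.8 - 149.1 = -76.3
Secondary income: -61.2 + 72.0 = 10.8
Current account = (-387.7) + 381.3 + (-76.3) + 10.8 = -71.9
(Excluded from the current account — financial account: increase in resident deposits held at foreign banks 134.8, foreign purchases of equities on the domestic stock exchange 337.0, borrowing by resident firms from foreign banks 268.8, acquisition of a foreign subsidiary by a resident firm (outward FDI) 303.8, domestic pension funds' purchases of foreign equities 190.2, new loans extended by domestic banks to foreign borrowers 187.2.)

-71.9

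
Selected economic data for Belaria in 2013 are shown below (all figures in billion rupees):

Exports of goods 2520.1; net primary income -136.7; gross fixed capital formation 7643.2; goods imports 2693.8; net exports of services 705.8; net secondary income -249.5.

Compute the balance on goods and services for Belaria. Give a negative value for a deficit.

Goods balance = 2520.1 - 2693.8 = -173.7
Services balance = 705.8
Trade balance (goods + services) = -173.7 + 705.8 = 532.1

532.1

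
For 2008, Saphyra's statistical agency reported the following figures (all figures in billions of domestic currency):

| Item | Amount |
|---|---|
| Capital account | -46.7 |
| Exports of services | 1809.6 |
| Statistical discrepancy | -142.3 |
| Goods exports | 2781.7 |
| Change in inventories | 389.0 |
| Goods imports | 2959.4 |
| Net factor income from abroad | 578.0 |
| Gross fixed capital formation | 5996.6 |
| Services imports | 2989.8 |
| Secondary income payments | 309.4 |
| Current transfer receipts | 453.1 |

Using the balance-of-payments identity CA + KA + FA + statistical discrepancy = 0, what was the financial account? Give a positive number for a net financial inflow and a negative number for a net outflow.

Goods balance = 2781.7 - 2959.4 = -177.7
Services balance = 1809.6 - 2989.8 = -1180.2
Trade balance (goods + services) = -177.7 + (-1180.2) = -1357.9
Net primary income = 578.0
Net secondary income = 453.1 - 309.4 = 143.7
Current account = -1357.9 + 578.0 + 143.7 = -636.2
Financial account = -(-636.2 + (-46.7) + (-142.3)) = 825.2

825.2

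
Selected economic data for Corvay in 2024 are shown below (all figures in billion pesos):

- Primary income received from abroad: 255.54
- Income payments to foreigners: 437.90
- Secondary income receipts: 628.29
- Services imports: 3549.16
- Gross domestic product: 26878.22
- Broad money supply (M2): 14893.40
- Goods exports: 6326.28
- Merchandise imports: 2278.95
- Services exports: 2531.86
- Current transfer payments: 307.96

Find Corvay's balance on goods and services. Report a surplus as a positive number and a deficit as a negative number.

Goods balance = 6326.28 - 2278.95 = 4047.33
Services balance = 2531.86 - 3549.16 = -1017.30
Trade balance (goods + services) = 4047.33 + (-1017.30) = 3030.03

3030.03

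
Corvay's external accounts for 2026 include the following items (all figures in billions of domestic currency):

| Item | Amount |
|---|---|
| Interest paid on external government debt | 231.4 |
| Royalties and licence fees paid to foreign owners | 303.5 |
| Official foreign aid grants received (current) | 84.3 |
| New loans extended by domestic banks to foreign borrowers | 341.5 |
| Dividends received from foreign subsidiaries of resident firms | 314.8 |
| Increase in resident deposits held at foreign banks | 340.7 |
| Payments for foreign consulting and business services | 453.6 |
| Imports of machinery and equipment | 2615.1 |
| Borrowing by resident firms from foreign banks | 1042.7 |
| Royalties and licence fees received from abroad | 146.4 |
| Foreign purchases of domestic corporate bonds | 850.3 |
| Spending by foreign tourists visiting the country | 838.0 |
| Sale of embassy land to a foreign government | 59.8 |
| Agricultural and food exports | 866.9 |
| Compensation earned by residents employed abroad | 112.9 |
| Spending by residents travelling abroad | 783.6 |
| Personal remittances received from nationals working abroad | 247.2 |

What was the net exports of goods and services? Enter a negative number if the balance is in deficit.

-2304.5

Goods: -2615.1 + 866.9 = -1748.2
Services: 146.4 - 453.6 - 783.6 - 303.5 + 838.0 = -556.3
Trade balance = -1748.2 + (-556.3) = -2304.5
(Excluded from the trade balance — primary income: interest paid on external government debt 231.4, dividends received from foreign subsidiaries of resident firms 314.8, compensation earned by residents employed abroad 112.9; secondary income: official foreign aid grants received (current) 84.3, personal remittances received from nationals working abroad 247.2; financial account: new loans extended by domestic banks to foreign borrowers 341.5, increase in resident deposits held at foreign banks 340.7, borrowing by resident firms from foreign banks 1042.7, foreign purchases of domestic corporate bonds 850.3; capital account: sale of embassy land to a foreign government 59.8.)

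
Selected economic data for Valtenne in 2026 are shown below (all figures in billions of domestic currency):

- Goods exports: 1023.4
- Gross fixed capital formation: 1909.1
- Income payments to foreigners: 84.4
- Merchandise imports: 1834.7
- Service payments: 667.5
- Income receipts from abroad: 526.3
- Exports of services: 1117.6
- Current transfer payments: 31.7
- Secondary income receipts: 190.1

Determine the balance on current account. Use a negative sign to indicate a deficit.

Goods balance = 1023.4 - 1834.7 = -811.3
Services balance = 1117.6 - 667.5 = 450.1
Trade balance (goods + services) = -811.3 + 450.1 = -361.2
Net primary income = 526.3 - 84.4 = 441.9
Net secondary income = 190.1 - 31.7 = 158.4
Current account = -361.2 + 441.9 + 158.4 = 239.1

239.1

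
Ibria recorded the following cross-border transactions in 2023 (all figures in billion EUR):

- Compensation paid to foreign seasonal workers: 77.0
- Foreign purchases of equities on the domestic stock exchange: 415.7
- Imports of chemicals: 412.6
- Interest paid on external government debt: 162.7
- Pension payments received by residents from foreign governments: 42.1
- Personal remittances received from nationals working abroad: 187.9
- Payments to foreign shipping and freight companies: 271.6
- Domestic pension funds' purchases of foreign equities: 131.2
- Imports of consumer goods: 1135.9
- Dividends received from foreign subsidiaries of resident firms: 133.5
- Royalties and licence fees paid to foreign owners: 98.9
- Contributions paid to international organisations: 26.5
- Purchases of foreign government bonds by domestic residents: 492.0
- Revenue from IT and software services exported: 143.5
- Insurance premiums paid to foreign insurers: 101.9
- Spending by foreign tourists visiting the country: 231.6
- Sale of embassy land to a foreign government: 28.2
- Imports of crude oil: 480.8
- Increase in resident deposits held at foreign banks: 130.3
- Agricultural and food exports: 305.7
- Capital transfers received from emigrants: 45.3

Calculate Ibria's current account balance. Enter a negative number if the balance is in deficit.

-1723.6

Goods: -480.8 - 412.6 - 1135.9 + 305.7 = -1723.6
Services: 143.5 + 231.6 - 271.6 - 101.9 - 98.9 = -97.3
Primary income: 133.5 - 77.0 - 162.7 = -106.2
Secondary income: 42.1 + 187.9 - 26.5 = 203.5
Current account = (-1723.6) + (-97.3) + (-106.2) + 203.5 = -1723.6
(Excluded from the current account — financial account: foreign purchases of equities on the domestic stock exchange 415.7, domestic pension funds' purchases of foreign equities 131.2, purchases of foreign government bonds by domestic residents 492.0, increase in resident deposits held at foreign banks 130.3; capital account: sale of embassy land to a foreign government 28.2, capital transfers received from emigrants 45.3.)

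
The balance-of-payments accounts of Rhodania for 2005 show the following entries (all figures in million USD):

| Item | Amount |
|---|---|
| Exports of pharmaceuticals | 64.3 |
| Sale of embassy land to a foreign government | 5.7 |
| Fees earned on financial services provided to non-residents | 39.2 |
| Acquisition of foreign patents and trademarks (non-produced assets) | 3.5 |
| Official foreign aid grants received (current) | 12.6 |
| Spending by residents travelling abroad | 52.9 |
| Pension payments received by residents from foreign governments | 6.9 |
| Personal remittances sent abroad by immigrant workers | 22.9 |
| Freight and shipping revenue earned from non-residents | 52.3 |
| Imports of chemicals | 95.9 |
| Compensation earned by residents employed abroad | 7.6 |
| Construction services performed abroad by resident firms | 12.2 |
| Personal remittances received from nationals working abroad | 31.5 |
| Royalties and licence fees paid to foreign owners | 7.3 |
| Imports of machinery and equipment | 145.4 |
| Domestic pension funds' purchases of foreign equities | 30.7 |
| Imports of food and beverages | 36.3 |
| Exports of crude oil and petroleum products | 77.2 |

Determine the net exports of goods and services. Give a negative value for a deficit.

-92.6

Goods: 77.2 + 64.3 - 36.3 - 145.4 - 95.9 = -136.1
Services: -52.9 + 12.2 + 52.3 - 7.3 + 39.2 = 43.5
Trade balance = -136.1 + 43.5 = -92.6
(Excluded from the trade balance — capital account: sale of embassy land to a foreign government 5.7, acquisition of foreign patents and trademarks (non-produced assets) 3.5; secondary income: official foreign aid grants received (current) 12.6, pension payments received by residents from foreign governments 6.9, personal remittances sent abroad by immigrant workers 22.9, personal remittances received from nationals working abroad 31.5; primary income: compensation earned by residents employed abroad 7.6; financial account: domestic pension funds' purchases of foreign equities 30.7.)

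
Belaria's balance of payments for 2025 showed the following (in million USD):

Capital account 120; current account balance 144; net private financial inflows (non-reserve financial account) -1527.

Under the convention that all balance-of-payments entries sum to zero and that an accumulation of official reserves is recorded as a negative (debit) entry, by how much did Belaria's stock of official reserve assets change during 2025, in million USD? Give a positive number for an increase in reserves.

Official reserve transactions balance = -(144 + 120 + (-1527)) = 1263
An accumulation of reserves is recorded as a debit (negative entry), so the change in the stock of reserves is the negative of that balance.
Change in official reserves = -(1263) = -1263

-1263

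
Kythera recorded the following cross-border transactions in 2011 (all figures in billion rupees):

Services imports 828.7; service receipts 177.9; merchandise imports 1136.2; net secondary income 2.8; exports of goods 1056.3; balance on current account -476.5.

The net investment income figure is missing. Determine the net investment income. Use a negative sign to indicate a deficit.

Current account = goods balance + services balance + net primary income + net secondary income
Sum of the known components = -727.9
Net investment income = CA - (known components) = -476.5 - (-727.9) = 251.4

251.4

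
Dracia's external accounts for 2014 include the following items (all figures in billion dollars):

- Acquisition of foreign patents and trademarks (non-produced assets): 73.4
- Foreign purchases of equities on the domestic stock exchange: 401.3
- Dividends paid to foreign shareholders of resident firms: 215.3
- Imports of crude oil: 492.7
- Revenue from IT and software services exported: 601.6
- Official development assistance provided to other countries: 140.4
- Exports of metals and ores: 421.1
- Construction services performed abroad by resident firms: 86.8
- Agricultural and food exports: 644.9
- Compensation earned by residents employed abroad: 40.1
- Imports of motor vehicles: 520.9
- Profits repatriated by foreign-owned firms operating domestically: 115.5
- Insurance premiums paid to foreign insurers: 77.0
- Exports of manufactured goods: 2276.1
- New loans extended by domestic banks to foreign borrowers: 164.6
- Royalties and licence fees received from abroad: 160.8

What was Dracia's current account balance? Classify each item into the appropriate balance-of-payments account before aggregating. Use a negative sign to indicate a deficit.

2669.6

Goods: 421.1 - 492.7 + 2276.1 + 644.9 - 520.9 = 2328.5
Services: 601.6 + 86.8 + 160.8 - 77.0 = 772.2
Primary income: 40.1 - 215.3 - 115.5 = -290.7
Secondary income: -140.4
Current account = 2328.5 + 772.2 + (-290.7) + (-140.4) = 2669.6
(Excluded from the current account — capital account: acquisition of foreign patents and trademarks (non-produced assets) 73.4; financial account: foreign purchases of equities on the domestic stock exchange 401.3, new loans extended by domestic banks to foreign borrowers 164.6.)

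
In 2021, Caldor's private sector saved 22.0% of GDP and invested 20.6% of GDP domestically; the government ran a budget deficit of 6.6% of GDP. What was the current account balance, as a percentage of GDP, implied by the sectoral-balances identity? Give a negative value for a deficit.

By the sectoral-balances identity, CA = (S_private - I) + (T - G).
Private balance = 22.0 - 20.6 = 1.4
Government balance (T - G) = -6.6
CA = 1.4 + (-6.6) = -5.2

-5.2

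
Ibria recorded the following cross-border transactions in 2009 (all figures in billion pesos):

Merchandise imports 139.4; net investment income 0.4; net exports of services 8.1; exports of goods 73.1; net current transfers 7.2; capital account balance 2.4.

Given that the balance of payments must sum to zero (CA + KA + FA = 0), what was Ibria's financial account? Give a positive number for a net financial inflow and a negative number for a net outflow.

Goods balance = 73.1 - 139.4 = -66.3
Services balance = 8.1
Trade balance (goods + services) = -66.3 + 8.1 = -58.2
Net primary income = 0.4
Net secondary income = 7.2
Current account = -58.2 + 0.4 + 7.2 = -50.6
Financial account = -(-50.6 + 2.4) = 48.2

48.2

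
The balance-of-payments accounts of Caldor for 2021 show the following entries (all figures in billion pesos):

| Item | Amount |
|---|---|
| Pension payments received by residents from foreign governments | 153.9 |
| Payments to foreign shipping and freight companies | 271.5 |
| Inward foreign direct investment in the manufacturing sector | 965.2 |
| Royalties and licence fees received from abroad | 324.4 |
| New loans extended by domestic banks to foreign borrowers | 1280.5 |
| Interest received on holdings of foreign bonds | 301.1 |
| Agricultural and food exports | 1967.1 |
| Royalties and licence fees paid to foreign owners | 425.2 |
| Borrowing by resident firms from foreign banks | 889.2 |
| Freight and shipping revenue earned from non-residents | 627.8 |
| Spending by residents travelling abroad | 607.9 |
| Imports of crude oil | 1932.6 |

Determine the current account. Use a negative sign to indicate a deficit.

Goods: 1967.1 - 1932.6 = 34.5
Services: 627.8 - 607.9 - 425.2 + 324.4 - 271.5 = -352.4
Primary income: 301.1
Secondary income: 153.9
Current account = 34.5 + (-352.4) + 301.1 + 153.9 = 137.1
(Excluded from the current account — financial account: inward foreign direct investment in the manufacturing sector 965.2, new loans extended by domestic banks to foreign borrowers 1280.5, borrowing by resident firms from foreign banks 889.2.)

137.1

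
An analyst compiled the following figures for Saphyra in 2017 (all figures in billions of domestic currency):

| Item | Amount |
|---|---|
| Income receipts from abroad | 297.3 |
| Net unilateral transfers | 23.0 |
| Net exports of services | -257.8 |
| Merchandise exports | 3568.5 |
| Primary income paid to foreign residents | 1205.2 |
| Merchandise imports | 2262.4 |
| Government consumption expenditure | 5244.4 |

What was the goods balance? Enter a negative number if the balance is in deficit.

1306.1

Goods balance = 3568.5 - 2262.4 = 1306.1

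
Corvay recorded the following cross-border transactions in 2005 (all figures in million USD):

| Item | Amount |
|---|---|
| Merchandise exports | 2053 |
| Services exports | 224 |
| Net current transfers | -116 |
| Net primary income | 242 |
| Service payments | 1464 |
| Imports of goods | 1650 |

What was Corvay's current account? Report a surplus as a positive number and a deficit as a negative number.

Goods balance = 2053 - 1650 = 403
Services balance = 224 - 1464 = -1240
Trade balance (goods + services) = 403 + (-1240) = -837
Net primary income = 242
Net secondary income = -116
Current account = -837 + 242 + (-116) = -711

-711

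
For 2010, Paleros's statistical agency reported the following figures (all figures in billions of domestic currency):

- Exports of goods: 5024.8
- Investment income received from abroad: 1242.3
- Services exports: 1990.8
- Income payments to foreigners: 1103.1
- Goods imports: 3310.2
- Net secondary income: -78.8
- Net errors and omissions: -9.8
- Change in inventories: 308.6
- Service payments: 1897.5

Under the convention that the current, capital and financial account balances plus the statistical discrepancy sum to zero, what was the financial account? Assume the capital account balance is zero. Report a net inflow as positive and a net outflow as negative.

Goods balance = 5024.8 - 3310.2 = 1714.6
Services balance = 1990.8 - 1897.5 = 93.3
Trade balance (goods + services) = 1714.6 + 93.3 = 1807.9
Net primary income = 1242.3 - 1103.1 = 139.2
Net secondary income = -78.8
Current account = 1807.9 + 139.2 + (-78.8) = 1868.3
Financial account = -(1868.3 + (-9.8)) = -1858.5

-1858.5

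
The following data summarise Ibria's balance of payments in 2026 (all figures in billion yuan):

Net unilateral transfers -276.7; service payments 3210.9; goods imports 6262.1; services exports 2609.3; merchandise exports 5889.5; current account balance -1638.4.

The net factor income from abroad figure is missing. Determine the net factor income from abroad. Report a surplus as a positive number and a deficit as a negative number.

Current account = goods balance + services balance + net primary income + net secondary income
Sum of the known components = -1250.9
Net factor income from abroad = CA - (known components) = -1638.4 - (-1250.9) = -387.5

-387.5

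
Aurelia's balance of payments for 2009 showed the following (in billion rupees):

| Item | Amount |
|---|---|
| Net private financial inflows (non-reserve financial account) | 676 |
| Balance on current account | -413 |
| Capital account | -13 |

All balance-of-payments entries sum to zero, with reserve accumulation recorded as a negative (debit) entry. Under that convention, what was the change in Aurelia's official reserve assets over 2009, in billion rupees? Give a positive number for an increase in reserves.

250

Official reserve transactions balance = -((-413) + (-13) + 676) = -250
An accumulation of reserves is recorded as a debit (negative entry), so the change in the stock of reserves is the negative of that balance.
Change in official reserves = -(-250) = 250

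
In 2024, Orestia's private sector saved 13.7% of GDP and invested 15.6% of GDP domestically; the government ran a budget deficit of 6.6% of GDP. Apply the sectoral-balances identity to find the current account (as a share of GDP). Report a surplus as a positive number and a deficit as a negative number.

-8.5

By the sectoral-balances identity, CA = (S_private - I) + (T - G).
Private balance = 13.7 - 15.6 = -1.9
Government balance (T - G) = -6.6
CA = -1.9 + (-6.6) = -8.5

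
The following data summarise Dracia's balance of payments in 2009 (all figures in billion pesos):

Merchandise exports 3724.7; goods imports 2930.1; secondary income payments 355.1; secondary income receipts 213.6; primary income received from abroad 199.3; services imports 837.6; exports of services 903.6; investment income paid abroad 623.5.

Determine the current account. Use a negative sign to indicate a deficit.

Goods balance = 3724.7 - 2930.1 = 794.6
Services balance = 903.6 - 837.6 = 66.0
Trade balance (goods + services) = 794.6 + 66.0 = 860.6
Net primary income = 199.3 - 623.5 = -424.2
Net secondary income = 213.6 - 355.1 = -141.5
Current account = 860.6 + (-424.2) + (-141.5) = 294.9

294.9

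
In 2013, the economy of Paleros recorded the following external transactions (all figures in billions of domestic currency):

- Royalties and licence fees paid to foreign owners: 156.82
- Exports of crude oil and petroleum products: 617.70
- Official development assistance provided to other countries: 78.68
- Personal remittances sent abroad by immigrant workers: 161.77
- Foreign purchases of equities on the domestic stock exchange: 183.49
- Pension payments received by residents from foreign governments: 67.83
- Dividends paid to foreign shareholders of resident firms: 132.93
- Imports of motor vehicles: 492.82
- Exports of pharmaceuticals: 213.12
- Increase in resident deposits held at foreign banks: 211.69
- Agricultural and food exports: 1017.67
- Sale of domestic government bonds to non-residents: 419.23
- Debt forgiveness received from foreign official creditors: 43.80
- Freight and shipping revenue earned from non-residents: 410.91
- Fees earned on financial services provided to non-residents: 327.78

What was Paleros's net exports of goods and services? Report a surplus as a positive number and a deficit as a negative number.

1937.54

Goods: 617.70 + 213.12 + 1017.67 - 492.82 = 1355.67
Services: -156.82 + 327.78 + 410.91 = 581.87
Trade balance = 1355.67 + 581.87 = 1937.54
(Excluded from the trade balance — secondary income: official development assistance provided to other countries 78.68, personal remittances sent abroad by immigrant workers 161.77, pension payments received by residents from foreign governments 67.83; financial account: foreign purchases of equities on the domestic stock exchange 183.49, increase in resident deposits held at foreign banks 211.69, sale of domestic government bonds to non-residents 419.23; primary income: dividends paid to foreign shareholders of resident firms 132.93; capital account: debt forgiveness received from foreign official creditors 43.80.)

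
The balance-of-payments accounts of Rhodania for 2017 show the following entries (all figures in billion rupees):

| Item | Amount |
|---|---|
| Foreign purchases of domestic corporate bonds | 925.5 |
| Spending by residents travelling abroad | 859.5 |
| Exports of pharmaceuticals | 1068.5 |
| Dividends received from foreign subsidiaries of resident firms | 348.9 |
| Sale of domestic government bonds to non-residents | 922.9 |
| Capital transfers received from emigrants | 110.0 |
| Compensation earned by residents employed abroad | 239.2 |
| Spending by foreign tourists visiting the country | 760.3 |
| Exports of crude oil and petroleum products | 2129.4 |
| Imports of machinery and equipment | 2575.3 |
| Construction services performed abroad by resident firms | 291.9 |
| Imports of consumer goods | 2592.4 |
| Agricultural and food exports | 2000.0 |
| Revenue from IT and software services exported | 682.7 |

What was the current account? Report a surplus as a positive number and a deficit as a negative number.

Goods: -2592.4 + 1068.5 - 2575.3 + 2129.4 + 2000.0 = 30.2
Services: -859.5 + 760.3 + 291.9 + 682.7 = 875.4
Primary income: 239.2 + 348.9 = 588.1
Current account = 30.2 + 875.4 + 588.1 = 1493.7
(Excluded from the current account — financial account: foreign purchases of domestic corporate bonds 925.5, sale of domestic government bonds to non-residents 922.9; capital account: capital transfers received from emigrants 110.0.)

1493.7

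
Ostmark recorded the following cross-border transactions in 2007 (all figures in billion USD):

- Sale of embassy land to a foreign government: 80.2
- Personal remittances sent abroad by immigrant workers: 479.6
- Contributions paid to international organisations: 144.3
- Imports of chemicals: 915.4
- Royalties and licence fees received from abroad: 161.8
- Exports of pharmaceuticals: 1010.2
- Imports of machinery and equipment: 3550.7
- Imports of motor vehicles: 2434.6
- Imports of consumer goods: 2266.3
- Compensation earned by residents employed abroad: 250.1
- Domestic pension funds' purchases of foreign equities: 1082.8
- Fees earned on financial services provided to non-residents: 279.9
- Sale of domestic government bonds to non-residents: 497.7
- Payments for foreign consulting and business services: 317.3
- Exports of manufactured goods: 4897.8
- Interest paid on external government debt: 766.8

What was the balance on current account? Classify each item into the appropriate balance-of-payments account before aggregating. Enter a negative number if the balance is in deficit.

-4275.2

Goods: 4897.8 + 1010.2 - 2266.3 - 2434.6 - 3550.7 - 915.4 = -3259.0
Services: 161.8 - 317.3 + 279.9 = 124.4
Primary income: 250.1 - 766.8 = -516.7
Secondary income: -144.3 - 479.6 = -623.9
Current account = (-3259.0) + 124.4 + (-516.7) + (-623.9) = -4275.2
(Excluded from the current account — capital account: sale of embassy land to a foreign government 80.2; financial account: domestic pension funds' purchases of foreign equities 1082.8, sale of domestic government bonds to non-residents 497.7.)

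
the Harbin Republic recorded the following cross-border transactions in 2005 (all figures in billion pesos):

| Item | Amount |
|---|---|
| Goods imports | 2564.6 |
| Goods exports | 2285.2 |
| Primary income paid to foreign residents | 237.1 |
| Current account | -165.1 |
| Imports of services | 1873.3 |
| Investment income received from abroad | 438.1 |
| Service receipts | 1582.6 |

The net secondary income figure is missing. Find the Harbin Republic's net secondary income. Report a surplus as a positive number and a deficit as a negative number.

Current account = goods balance + services balance + net primary income + net secondary income
Sum of the known components = -369.1
Net secondary income = CA - (known components) = -165.1 - (-369.1) = 204.0

204.0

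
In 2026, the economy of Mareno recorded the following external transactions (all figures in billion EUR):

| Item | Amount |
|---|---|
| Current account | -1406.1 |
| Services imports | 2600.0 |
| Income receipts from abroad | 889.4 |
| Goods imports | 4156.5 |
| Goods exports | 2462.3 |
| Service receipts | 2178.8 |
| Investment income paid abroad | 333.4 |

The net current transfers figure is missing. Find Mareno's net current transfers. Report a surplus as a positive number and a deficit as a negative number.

153.3

Current account = goods balance + services balance + net primary income + net secondary income
Sum of the known components = -1559.4
Net current transfers = CA - (known components) = -1406.1 - (-1559.4) = 153.3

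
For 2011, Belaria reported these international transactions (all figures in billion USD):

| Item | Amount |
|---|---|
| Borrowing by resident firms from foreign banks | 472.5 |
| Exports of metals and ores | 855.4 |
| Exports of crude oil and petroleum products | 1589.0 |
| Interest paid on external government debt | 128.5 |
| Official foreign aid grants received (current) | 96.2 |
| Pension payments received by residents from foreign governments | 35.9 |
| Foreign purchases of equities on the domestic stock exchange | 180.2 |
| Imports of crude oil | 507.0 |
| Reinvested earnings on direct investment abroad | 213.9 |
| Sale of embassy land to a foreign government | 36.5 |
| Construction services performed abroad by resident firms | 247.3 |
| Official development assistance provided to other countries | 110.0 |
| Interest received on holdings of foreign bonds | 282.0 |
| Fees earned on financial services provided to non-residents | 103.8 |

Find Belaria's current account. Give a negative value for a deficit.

2678.0

Goods: 855.4 - 507.0 + 1589.0 = 1937.4
Services: 247.3 + 103.8 = 351.1
Primary income: 282.0 + 213.9 - 128.5 = 367.4
Secondary income: -110.0 + 35.9 + 96.2 = 22.1
Current account = 1937.4 + 351.1 + 367.4 + 22.1 = 2678.0
(Excluded from the current account — financial account: borrowing by resident firms from foreign banks 472.5, foreign purchases of equities on the domestic stock exchange 180.2; capital account: sale of embassy land to a foreign government 36.5.)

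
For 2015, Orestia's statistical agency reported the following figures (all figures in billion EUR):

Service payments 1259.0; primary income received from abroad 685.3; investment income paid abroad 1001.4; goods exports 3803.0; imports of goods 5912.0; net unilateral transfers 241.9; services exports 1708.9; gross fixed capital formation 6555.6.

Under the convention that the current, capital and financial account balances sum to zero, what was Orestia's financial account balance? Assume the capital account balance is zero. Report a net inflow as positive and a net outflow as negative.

1733.3

Goods balance = 3803.0 - 5912.0 = -2109.0
Services balance = 1708.9 - 1259.0 = 449.9
Trade balance (goods + services) = -2109.0 + 449.9 = -1659.1
Net primary income = 685.3 - 1001.4 = -316.1
Net secondary income = 241.9
Current account = -1659.1 + (-316.1) + 241.9 = -1733.3
Financial account = -(-1733.3) = 1733.3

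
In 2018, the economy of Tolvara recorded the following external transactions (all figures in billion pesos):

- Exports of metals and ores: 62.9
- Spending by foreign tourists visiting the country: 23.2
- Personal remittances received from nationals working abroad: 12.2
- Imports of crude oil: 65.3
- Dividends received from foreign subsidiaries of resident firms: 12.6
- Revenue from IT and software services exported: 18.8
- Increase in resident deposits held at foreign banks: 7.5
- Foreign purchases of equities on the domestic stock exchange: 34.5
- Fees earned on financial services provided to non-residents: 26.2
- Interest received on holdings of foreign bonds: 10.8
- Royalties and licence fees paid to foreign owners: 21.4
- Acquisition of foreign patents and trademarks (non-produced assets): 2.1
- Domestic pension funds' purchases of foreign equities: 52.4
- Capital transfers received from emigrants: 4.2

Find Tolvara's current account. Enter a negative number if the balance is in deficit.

Goods: -65.3 + 62.9 = -2.4
Services: 23.2 + 18.8 + 26.2 - 21.4 = 46.8
Primary income: 12.6 + 10.8 = 23.4
Secondary income: 12.2
Current account = (-2.4) + 46.8 + 23.4 + 12.2 = 80.0
(Excluded from the current account — financial account: increase in resident deposits held at foreign banks 7.5, foreign purchases of equities on the domestic stock exchange 34.5, domestic pension funds' purchases of foreign equities 52.4; capital account: acquisition of foreign patents and trademarks (non-produced assets) 2.1, capital transfers received from emigrants 4.2.)

80.0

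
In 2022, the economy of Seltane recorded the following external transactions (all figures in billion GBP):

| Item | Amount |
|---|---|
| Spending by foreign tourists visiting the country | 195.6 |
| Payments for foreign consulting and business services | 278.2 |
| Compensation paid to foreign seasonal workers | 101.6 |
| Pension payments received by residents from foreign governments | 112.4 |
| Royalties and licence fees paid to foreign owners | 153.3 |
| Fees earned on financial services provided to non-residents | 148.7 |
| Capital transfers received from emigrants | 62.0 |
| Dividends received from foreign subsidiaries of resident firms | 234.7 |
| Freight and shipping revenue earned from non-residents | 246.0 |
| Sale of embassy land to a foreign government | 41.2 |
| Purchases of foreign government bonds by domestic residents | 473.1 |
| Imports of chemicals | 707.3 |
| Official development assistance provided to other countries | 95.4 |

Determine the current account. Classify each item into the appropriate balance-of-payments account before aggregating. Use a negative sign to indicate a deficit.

Goods: -707.3
Services: 195.6 - 278.2 - 153.3 + 148.7 + 246.0 = 158.8
Primary income: 234.7 - 101.6 = 133.1
Secondary income: -95.4 + 112.4 = 17.0
Current account = (-707.3) + 158.8 + 133.1 + 17.0 = -398.4
(Excluded from the current account — capital account: capital transfers received from emigrants 62.0, sale of embassy land to a foreign government 41.2; financial account: purchases of foreign government bonds by domestic residents 473.1.)

-398.4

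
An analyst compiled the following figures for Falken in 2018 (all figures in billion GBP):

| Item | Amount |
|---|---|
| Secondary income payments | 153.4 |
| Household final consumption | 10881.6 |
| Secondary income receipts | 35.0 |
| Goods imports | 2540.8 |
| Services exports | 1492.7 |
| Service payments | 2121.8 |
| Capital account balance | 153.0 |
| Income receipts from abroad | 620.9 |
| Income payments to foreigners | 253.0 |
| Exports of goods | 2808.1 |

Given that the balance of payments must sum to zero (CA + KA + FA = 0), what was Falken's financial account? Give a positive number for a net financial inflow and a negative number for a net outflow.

-40.7

Goods balance = 2808.1 - 2540.8 = 267.3
Services balance = 1492.7 - 2121.8 = -629.1
Trade balance (goods + services) = 267.3 + (-629.1) = -361.8
Net primary income = 620.9 - 253.0 = 367.9
Net secondary income = 35.0 - 153.4 = -118.4
Current account = -361.8 + 367.9 + (-118.4) = -112.3
Financial account = -(-112.3 + 153.0) = -40.7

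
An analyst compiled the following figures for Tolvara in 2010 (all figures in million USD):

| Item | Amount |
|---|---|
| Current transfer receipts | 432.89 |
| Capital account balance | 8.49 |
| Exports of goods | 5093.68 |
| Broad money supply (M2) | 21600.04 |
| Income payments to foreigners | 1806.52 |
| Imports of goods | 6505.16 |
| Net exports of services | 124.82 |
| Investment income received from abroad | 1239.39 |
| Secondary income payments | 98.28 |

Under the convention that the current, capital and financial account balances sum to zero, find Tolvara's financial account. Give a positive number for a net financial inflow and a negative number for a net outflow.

Goods balance = 5093.68 - 6505.16 = -1411.48
Services balance = 124.82
Trade balance (goods + services) = -1411.48 + 124.82 = -1286.66
Net primary income = 1239.39 - 1806.52 = -567.13
Net secondary income = 432.89 - 98.28 = 334.61
Current account = -1286.66 + (-567.13) + 334.61 = -1519.18
Financial account = -(-1519.18 + 8.49) = 1510.69

1510.69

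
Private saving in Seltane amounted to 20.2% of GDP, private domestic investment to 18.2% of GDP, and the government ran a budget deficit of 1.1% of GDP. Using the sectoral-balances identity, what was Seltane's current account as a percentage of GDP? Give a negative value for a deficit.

0.9

By the sectoral-balances identity, CA = (S_private - I) + (T - G).
Private balance = 20.2 - 18.2 = 2.0
Government balance (T - G) = -1.1
CA = 2.0 + (-1.1) = 0.9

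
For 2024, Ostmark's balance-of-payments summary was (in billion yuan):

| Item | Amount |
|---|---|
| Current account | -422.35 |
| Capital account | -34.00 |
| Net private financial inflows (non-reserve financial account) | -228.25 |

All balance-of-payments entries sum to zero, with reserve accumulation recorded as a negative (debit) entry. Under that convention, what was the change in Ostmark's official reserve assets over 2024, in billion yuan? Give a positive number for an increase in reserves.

-684.60

Official reserve transactions balance = -((-422.35) + (-34.00) + (-228.25)) = 684.60
An accumulation of reserves is recorded as a debit (negative entry), so the change in the stock of reserves is the negative of that balance.
Change in official reserves = -(684.60) = -684.60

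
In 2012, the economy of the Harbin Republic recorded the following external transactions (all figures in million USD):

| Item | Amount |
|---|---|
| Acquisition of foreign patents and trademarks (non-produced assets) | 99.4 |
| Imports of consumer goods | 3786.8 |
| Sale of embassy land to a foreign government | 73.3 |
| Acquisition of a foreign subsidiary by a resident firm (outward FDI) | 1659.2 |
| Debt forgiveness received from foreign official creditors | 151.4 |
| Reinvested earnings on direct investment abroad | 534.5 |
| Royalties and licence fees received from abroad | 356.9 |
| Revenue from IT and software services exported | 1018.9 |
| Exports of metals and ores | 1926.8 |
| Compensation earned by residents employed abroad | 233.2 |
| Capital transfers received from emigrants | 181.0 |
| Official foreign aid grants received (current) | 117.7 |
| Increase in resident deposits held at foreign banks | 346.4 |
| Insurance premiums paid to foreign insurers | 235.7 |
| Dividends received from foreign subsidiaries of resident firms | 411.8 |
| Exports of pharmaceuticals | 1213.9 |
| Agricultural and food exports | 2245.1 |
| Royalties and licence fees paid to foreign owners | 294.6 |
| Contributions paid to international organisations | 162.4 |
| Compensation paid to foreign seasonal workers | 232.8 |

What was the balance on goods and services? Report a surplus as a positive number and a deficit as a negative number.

2444.5

Goods: 1926.8 + 1213.9 - 3786.8 + 2245.1 = 1599.0
Services: 356.9 - 294.6 - 235.7 + 1018.9 = 845.5
Trade balance = 1599.0 + 845.5 = 2444.5
(Excluded from the trade balance — capital account: acquisition of foreign patents and trademarks (non-produced assets) 99.4, sale of embassy land to a foreign government 73.3, debt forgiveness received from foreign official creditors 151.4, capital transfers received from emigrants 181.0; financial account: acquisition of a foreign subsidiary by a resident firm (outward FDI) 1659.2, increase in resident deposits held at foreign banks 346.4; primary income: reinvested earnings on direct investment abroad 534.5, compensation earned by residents employed abroad 233.2, dividends received from foreign subsidiaries of resident firms 411.8, compensation paid to foreign seasonal workers 232.8; secondary income: official foreign aid grants received (current) 117.7, contributions paid to international organisations 162.4.)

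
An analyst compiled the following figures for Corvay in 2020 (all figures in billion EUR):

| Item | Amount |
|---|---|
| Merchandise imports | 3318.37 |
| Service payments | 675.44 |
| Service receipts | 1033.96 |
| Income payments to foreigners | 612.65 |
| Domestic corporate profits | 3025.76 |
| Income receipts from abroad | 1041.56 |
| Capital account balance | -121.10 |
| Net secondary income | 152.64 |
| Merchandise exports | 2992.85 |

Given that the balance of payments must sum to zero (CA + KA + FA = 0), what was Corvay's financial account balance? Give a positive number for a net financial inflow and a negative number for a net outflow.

-493.45

Goods balance = 2992.85 - 3318.37 = -325.52
Services balance = 1033.96 - 675.44 = 358.52
Trade balance (goods + services) = -325.52 + 358.52 = 33.00
Net primary income = 1041.56 - 612.65 = 428.91
Net secondary income = 152.64
Current account = 33.00 + 428.91 + 152.64 = 614.55
Financial account = -(614.55 + (-121.10)) = -493.45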